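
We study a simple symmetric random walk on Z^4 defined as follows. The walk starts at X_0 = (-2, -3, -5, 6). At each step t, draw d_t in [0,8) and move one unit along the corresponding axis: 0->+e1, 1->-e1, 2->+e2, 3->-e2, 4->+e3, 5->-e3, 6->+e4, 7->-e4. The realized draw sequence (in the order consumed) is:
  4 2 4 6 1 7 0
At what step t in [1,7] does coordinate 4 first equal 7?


4

t=0: X=(-2, -3, -5, 6), d=4 → +e3, X_1=(-2, -3, -4, 6)
t=1: X=(-2, -3, -4, 6), d=2 → +e2, X_2=(-2, -2, -4, 6)
t=2: X=(-2, -2, -4, 6), d=4 → +e3, X_3=(-2, -2, -3, 6)
t=3: X=(-2, -2, -3, 6), d=6 → +e4, X_4=(-2, -2, -3, 7)
t=4: X=(-2, -2, -3, 7), d=1 → -e1, X_5=(-3, -2, -3, 7)
t=5: X=(-3, -2, -3, 7), d=7 → -e4, X_6=(-3, -2, -3, 6)
t=6: X=(-3, -2, -3, 6), d=0 → +e1, X_7=(-2, -2, -3, 6)


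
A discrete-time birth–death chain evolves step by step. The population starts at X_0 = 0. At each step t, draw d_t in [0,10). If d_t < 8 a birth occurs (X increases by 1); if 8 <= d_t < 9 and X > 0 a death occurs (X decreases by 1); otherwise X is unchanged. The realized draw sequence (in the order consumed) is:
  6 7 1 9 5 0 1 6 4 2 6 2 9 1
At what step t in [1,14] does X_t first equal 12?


14

t=0: X=0, d=6 → birth, X_1=1
t=1: X=1, d=7 → birth, X_2=2
t=2: X=2, d=1 → birth, X_3=3
t=3: X=3, d=9 → hold, X_4=3
t=4: X=3, d=5 → birth, X_5=4
t=5: X=4, d=0 → birth, X_6=5
t=6: X=5, d=1 → birth, X_7=6
t=7: X=6, d=6 → birth, X_8=7
t=8: X=7, d=4 → birth, X_9=8
t=9: X=8, d=2 → birth, X_10=9
t=10: X=9, d=6 → birth, X_11=10
t=11: X=10, d=2 → birth, X_12=11
t=12: X=11, d=9 → hold, X_13=11
t=13: X=11, d=1 → birth, X_14=12


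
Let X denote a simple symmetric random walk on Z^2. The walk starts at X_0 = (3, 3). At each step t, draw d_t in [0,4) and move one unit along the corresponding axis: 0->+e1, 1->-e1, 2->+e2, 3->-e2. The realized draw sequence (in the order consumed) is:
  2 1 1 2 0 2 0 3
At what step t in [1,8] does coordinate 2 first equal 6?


t=0: X=(3, 3), d=2 → +e2, X_1=(3, 4)
t=1: X=(3, 4), d=1 → -e1, X_2=(2, 4)
t=2: X=(2, 4), d=1 → -e1, X_3=(1, 4)
t=3: X=(1, 4), d=2 → +e2, X_4=(1, 5)
t=4: X=(1, 5), d=0 → +e1, X_5=(2, 5)
t=5: X=(2, 5), d=2 → +e2, X_6=(2, 6)
t=6: X=(2, 6), d=0 → +e1, X_7=(3, 6)
t=7: X=(3, 6), d=3 → -e2, X_8=(3, 5)

6


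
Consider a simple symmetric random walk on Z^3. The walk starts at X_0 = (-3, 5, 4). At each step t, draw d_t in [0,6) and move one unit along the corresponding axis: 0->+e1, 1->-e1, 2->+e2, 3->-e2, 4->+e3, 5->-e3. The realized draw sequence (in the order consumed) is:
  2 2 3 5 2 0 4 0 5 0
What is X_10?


t=0: X=(-3, 5, 4), d=2 → +e2, X_1=(-3, 6, 4)
t=1: X=(-3, 6, 4), d=2 → +e2, X_2=(-3, 7, 4)
t=2: X=(-3, 7, 4), d=3 → -e2, X_3=(-3, 6, 4)
t=3: X=(-3, 6, 4), d=5 → -e3, X_4=(-3, 6, 3)
t=4: X=(-3, 6, 3), d=2 → +e2, X_5=(-3, 7, 3)
t=5: X=(-3, 7, 3), d=0 → +e1, X_6=(-2, 7, 3)
t=6: X=(-2, 7, 3), d=4 → +e3, X_7=(-2, 7, 4)
t=7: X=(-2, 7, 4), d=0 → +e1, X_8=(-1, 7, 4)
t=8: X=(-1, 7, 4), d=5 → -e3, X_9=(-1, 7, 3)
t=9: X=(-1, 7, 3), d=0 → +e1, X_10=(0, 7, 3)

(0, 7, 3)


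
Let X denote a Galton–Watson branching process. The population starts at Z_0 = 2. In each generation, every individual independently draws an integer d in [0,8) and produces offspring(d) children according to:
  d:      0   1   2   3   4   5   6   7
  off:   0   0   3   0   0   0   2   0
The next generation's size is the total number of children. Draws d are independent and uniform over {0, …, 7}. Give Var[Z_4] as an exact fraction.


Outcome values over d=0..7: [0, 0, 3, 0, 0, 0, 2, 0]
Σy = 5, Σy² = 13, M = 8
μ = 5/8 = 5/8,  σ² = 13/8 − (5/8)² = 79/64
V_0 = 0, E_0 = 2
V_1 = 79/64·E_0 + (5/8)²·V_0 = 79/32;  E_1 = 5/4
V_2 = 79/64·E_1 + (5/8)²·V_1 = 5135/2048;  E_2 = 25/32
V_3 = 79/64·E_2 + (5/8)²·V_2 = 254775/131072;  E_3 = 125/256
V_4 = 79/64·E_3 + (5/8)²·V_3 = 11425375/8388608;  E_4 = 625/2048

11425375/8388608


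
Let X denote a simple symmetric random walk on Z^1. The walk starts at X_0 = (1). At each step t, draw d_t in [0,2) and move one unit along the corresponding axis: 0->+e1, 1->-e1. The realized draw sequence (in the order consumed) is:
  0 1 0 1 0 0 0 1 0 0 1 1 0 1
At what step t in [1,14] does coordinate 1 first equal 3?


6

t=0: X=(1), d=0 → +e1, X_1=(2)
t=1: X=(2), d=1 → -e1, X_2=(1)
t=2: X=(1), d=0 → +e1, X_3=(2)
t=3: X=(2), d=1 → -e1, X_4=(1)
t=4: X=(1), d=0 → +e1, X_5=(2)
t=5: X=(2), d=0 → +e1, X_6=(3)
t=6: X=(3), d=0 → +e1, X_7=(4)
t=7: X=(4), d=1 → -e1, X_8=(3)
t=8: X=(3), d=0 → +e1, X_9=(4)
t=9: X=(4), d=0 → +e1, X_10=(5)
t=10: X=(5), d=1 → -e1, X_11=(4)
t=11: X=(4), d=1 → -e1, X_12=(3)
t=12: X=(3), d=0 → +e1, X_13=(4)
t=13: X=(4), d=1 → -e1, X_14=(3)


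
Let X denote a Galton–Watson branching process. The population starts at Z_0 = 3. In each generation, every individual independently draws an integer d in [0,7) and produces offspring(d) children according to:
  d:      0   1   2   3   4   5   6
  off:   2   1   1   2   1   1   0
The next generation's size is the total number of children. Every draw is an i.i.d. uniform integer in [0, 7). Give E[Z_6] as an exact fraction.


Outcome values over d=0..6: [2, 1, 1, 2, 1, 1, 0]
Σy = 8, Σy² = 12, M = 7
μ = 8/7 = 8/7,  σ² = 12/7 − (8/7)² = 20/49
E[Z_0] = 3
E[Z_1] = 8/7·E[Z_0] = 24/7
E[Z_2] = 8/7·E[Z_1] = 192/49
E[Z_3] = 8/7·E[Z_2] = 1536/343
E[Z_4] = 8/7·E[Z_3] = 12288/2401
E[Z_5] = 8/7·E[Z_4] = 98304/16807
E[Z_6] = 8/7·E[Z_5] = 786432/117649

786432/117649


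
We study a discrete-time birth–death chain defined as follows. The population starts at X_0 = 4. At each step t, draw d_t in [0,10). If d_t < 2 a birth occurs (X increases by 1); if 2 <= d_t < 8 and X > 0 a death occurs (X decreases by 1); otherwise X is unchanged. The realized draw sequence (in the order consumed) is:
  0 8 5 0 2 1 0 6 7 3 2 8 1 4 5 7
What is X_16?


0

t=0: X=4, d=0 → birth, X_1=5
t=1: X=5, d=8 → hold, X_2=5
t=2: X=5, d=5 → death, X_3=4
t=3: X=4, d=0 → birth, X_4=5
t=4: X=5, d=2 → death, X_5=4
t=5: X=4, d=1 → birth, X_6=5
t=6: X=5, d=0 → birth, X_7=6
t=7: X=6, d=6 → death, X_8=5
t=8: X=5, d=7 → death, X_9=4
t=9: X=4, d=3 → death, X_10=3
t=10: X=3, d=2 → death, X_11=2
t=11: X=2, d=8 → hold, X_12=2
t=12: X=2, d=1 → birth, X_13=3
t=13: X=3, d=4 → death, X_14=2
t=14: X=2, d=5 → death, X_15=1
t=15: X=1, d=7 → death, X_16=0


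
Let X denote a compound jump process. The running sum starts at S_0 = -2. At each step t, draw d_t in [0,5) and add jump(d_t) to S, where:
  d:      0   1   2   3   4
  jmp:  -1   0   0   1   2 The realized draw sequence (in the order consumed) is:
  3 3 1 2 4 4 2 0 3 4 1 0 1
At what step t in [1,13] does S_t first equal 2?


t=0: S=-2, d=3, jump=1, S_1=-1
t=1: S=-1, d=3, jump=1, S_2=0
t=2: S=0, d=1, jump=0, S_3=0
t=3: S=0, d=2, jump=0, S_4=0
t=4: S=0, d=4, jump=2, S_5=2
t=5: S=2, d=4, jump=2, S_6=4
t=6: S=4, d=2, jump=0, S_7=4
t=7: S=4, d=0, jump=-1, S_8=3
t=8: S=3, d=3, jump=1, S_9=4
t=9: S=4, d=4, jump=2, S_10=6
t=10: S=6, d=1, jump=0, S_11=6
t=11: S=6, d=0, jump=-1, S_12=5
t=12: S=5, d=1, jump=0, S_13=5

5


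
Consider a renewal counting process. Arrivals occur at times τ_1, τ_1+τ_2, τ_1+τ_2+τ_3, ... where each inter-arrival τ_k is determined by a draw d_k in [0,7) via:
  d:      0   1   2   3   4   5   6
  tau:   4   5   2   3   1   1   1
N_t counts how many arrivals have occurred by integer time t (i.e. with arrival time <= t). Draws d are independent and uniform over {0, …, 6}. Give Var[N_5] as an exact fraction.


270484896/282475249

Inter-arrival values over d=0..6: [4, 5, 2, 3, 1, 1, 1]
Each d has probability 1/7, so the pmf of τ is: f(1) = 3/7, f(2) = 1/7, f(3) = 1/7, f(4) = 1/7, f(5) = 1/7
Let p_n(j) = P(N_n = j), with p_0 = [1]. Condition on τ_1: p_n(0) = P(τ > n), and for j >= 1, p_n(j) = Σ_{k<=n} f(k)·p_{n−k}(j−1)
p_1 = [4/7, 3/7]  (j = 0..1)
p_2 = [3/7, 19/49, 9/49]  (j = 0..2)
p_3 = [2/7, 20/49, 78/343, 27/343]  (j = 0..3)
p_4 = [1/7, 20/49, 100/343, 297/2401, 81/2401]  (j = 0..4)
p_5 = [0, 19/49, 120/343, 9/49, 1080/16807, 243/16807]  (j = 0..5)
E[N_5] = Σ j·p_5(j) = 33073/16807;  E[N_5²] = Σ j²·p_5(j) = 81175/16807
Var[N_5] = 81175/16807 − (33073/16807)² = 270484896/282475249


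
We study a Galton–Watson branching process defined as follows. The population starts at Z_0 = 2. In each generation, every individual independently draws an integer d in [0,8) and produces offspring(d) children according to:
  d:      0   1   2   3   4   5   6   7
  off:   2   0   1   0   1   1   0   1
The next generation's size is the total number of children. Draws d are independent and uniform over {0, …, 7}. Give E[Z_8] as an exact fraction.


6561/32768

Outcome values over d=0..7: [2, 0, 1, 0, 1, 1, 0, 1]
Σy = 6, Σy² = 8, M = 8
μ = 6/8 = 3/4,  σ² = 8/8 − (3/4)² = 7/16
E[Z_0] = 2
E[Z_1] = 3/4·E[Z_0] = 3/2
E[Z_2] = 3/4·E[Z_1] = 9/8
E[Z_3] = 3/4·E[Z_2] = 27/32
E[Z_4] = 3/4·E[Z_3] = 81/128
E[Z_5] = 3/4·E[Z_4] = 243/512
E[Z_6] = 3/4·E[Z_5] = 729/2048
E[Z_7] = 3/4·E[Z_6] = 2187/8192
E[Z_8] = 3/4·E[Z_7] = 6561/32768


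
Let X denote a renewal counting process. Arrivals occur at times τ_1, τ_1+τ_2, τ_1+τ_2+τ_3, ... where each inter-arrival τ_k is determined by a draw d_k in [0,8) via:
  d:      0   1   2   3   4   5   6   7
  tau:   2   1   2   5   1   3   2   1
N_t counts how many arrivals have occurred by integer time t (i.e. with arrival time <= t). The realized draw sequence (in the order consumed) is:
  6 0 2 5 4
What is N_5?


draw d_1=6: τ_1=2, arrival time A_1=2
draw d_2=0: τ_2=2, arrival time A_2=4
draw d_3=2: τ_3=2, arrival time A_3=6
draw d_4=5: τ_4=3, arrival time A_4=9
draw d_5=4: τ_5=1, arrival time A_5=10
N_t over t=0..5: 0:0 1:0 2:1 3:1 4:2 5:2

2


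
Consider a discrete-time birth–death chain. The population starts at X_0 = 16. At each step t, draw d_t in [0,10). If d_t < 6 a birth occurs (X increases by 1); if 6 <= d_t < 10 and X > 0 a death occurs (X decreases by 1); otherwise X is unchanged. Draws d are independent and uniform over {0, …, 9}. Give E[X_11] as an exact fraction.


X can drop by at most 1 per step and X_0 = 16 > T = 11, so X_t >= 16 − t >= 5 > 0 for every t <= 11: the floor at 0 (the 'and X > 0' condition) never binds. Hence X_11 = X_0 + Σ_{t<11} Y_t with i.i.d. increments Y_t = y(d_t) ∈ {+1, −1, 0}.
Outcome values over d=0..9: [1, 1, 1, 1, 1, 1, -1, -1, -1, -1]
Σy = 2, Σy² = 10, M = 10
μ = 2/10 = 1/5,  σ² = 10/10 − (1/5)² = 24/25
E[X_11] = 16 + 11·(1/5) = 91/5

91/5


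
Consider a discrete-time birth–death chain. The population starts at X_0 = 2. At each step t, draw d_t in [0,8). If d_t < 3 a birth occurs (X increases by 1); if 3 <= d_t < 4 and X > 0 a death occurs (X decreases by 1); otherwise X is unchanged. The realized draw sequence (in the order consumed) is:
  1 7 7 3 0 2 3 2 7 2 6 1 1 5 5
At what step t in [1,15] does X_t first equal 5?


10

t=0: X=2, d=1 → birth, X_1=3
t=1: X=3, d=7 → hold, X_2=3
t=2: X=3, d=7 → hold, X_3=3
t=3: X=3, d=3 → death, X_4=2
t=4: X=2, d=0 → birth, X_5=3
t=5: X=3, d=2 → birth, X_6=4
t=6: X=4, d=3 → death, X_7=3
t=7: X=3, d=2 → birth, X_8=4
t=8: X=4, d=7 → hold, X_9=4
t=9: X=4, d=2 → birth, X_10=5
t=10: X=5, d=6 → hold, X_11=5
t=11: X=5, d=1 → birth, X_12=6
t=12: X=6, d=1 → birth, X_13=7
t=13: X=7, d=5 → hold, X_14=7
t=14: X=7, d=5 → hold, X_15=7


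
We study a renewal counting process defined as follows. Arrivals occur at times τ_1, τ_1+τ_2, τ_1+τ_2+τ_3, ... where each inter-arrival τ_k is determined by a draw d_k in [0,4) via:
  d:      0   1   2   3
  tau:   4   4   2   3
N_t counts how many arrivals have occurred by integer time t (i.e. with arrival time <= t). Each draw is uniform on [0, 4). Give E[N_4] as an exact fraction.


17/16

Inter-arrival values over d=0..3: [4, 4, 2, 3]
Each d has probability 1/4, so the pmf of τ is: f(2) = 1/4, f(3) = 1/4, f(4) = 1/2
Renewal equation for m(n) = E[N_n]: condition on τ_1 = k (if k <= n, one arrival plus a fresh copy on the remaining n−k steps): m(n) = F(n) + Σ_{k<=n} f(k)·m(n−k), where F(n) = P(τ <= n) and m(0) = 0
m(1) = F(1) = 0
m(2) = F(2) = 1/4
m(3) = F(3) = 1/2
m(4) = F(4) + f(2)·m(2) = 1 + 1/4·1/4 = 17/16
E[N_4] = m(4) = 17/16


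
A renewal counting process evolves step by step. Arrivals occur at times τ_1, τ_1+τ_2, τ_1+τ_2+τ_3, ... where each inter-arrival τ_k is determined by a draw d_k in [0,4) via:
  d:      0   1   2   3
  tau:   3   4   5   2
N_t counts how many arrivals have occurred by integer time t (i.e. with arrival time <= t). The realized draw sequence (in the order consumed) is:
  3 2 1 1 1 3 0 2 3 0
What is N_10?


draw d_1=3: τ_1=2, arrival time A_1=2
draw d_2=2: τ_2=5, arrival time A_2=7
draw d_3=1: τ_3=4, arrival time A_3=11
draw d_4=1: τ_4=4, arrival time A_4=15
draw d_5=1: τ_5=4, arrival time A_5=19
draw d_6=3: τ_6=2, arrival time A_6=21
draw d_7=0: τ_7=3, arrival time A_7=24
draw d_8=2: τ_8=5, arrival time A_8=29
draw d_9=3: τ_9=2, arrival time A_9=31
draw d_10=0: τ_10=3, arrival time A_10=34
N_t over t=0..10: 0:0 1:0 2:1 3:1 4:1 5:1 6:1 7:2 8:2 9:2 10:2

2


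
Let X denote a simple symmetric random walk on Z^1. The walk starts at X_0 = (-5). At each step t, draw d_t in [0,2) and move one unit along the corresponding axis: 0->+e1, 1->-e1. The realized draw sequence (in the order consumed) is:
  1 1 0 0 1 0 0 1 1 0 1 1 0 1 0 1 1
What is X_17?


(-8)

t=0: X=(-5), d=1 → -e1, X_1=(-6)
t=1: X=(-6), d=1 → -e1, X_2=(-7)
t=2: X=(-7), d=0 → +e1, X_3=(-6)
t=3: X=(-6), d=0 → +e1, X_4=(-5)
t=4: X=(-5), d=1 → -e1, X_5=(-6)
t=5: X=(-6), d=0 → +e1, X_6=(-5)
t=6: X=(-5), d=0 → +e1, X_7=(-4)
t=7: X=(-4), d=1 → -e1, X_8=(-5)
t=8: X=(-5), d=1 → -e1, X_9=(-6)
t=9: X=(-6), d=0 → +e1, X_10=(-5)
t=10: X=(-5), d=1 → -e1, X_11=(-6)
t=11: X=(-6), d=1 → -e1, X_12=(-7)
t=12: X=(-7), d=0 → +e1, X_13=(-6)
t=13: X=(-6), d=1 → -e1, X_14=(-7)
t=14: X=(-7), d=0 → +e1, X_15=(-6)
t=15: X=(-6), d=1 → -e1, X_16=(-7)
t=16: X=(-7), d=1 → -e1, X_17=(-8)


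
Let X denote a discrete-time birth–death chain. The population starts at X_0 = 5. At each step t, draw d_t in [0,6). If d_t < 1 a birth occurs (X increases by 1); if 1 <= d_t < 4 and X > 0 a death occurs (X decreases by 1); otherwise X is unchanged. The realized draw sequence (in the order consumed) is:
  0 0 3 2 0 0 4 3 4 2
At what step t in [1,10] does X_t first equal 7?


2

t=0: X=5, d=0 → birth, X_1=6
t=1: X=6, d=0 → birth, X_2=7
t=2: X=7, d=3 → death, X_3=6
t=3: X=6, d=2 → death, X_4=5
t=4: X=5, d=0 → birth, X_5=6
t=5: X=6, d=0 → birth, X_6=7
t=6: X=7, d=4 → hold, X_7=7
t=7: X=7, d=3 → death, X_8=6
t=8: X=6, d=4 → hold, X_9=6
t=9: X=6, d=2 → death, X_10=5


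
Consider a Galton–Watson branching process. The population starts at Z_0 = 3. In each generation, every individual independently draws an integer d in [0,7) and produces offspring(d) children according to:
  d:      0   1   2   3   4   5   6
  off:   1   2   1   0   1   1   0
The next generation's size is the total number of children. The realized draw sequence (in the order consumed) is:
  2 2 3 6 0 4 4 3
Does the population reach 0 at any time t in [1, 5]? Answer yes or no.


yes

gen 0: Z_0=3, draws=[2, 2, 3], offspring=[1, 1, 0], Z_1=2
gen 1: Z_1=2, draws=[6, 0], offspring=[0, 1], Z_2=1
gen 2: Z_2=1, draws=[4], offspring=[1], Z_3=1
gen 3: Z_3=1, draws=[4], offspring=[1], Z_4=1
gen 4: Z_4=1, draws=[3], offspring=[0], Z_5=0


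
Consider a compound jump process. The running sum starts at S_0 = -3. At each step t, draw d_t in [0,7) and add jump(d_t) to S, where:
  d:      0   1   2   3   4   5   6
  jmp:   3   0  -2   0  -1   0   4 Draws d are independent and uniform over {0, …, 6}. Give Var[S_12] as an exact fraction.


Outcome values over d=0..6: [3, 0, -2, 0, -1, 0, 4]
Σy = 4, Σy² = 30, M = 7
μ = 4/7 = 4/7,  σ² = 30/7 − (4/7)² = 194/49
Independent increments: Var[S_12] = 12·σ² = 12·(194/49) = 2328/49

2328/49


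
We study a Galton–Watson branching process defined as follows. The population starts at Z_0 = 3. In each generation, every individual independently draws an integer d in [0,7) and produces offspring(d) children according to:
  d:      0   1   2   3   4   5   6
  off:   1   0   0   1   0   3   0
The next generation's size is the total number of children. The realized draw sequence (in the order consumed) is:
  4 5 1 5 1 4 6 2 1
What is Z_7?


gen 0: Z_0=3, draws=[4, 5, 1], offspring=[0, 3, 0], Z_1=3
gen 1: Z_1=3, draws=[5, 1, 4], offspring=[3, 0, 0], Z_2=3
gen 2: Z_2=3, draws=[6, 2, 1], offspring=[0, 0, 0], Z_3=0
gen 3: Z_3=0, draws=[], offspring=[], Z_4=0
gen 4: Z_4=0, draws=[], offspring=[], Z_5=0
gen 5: Z_5=0, draws=[], offspring=[], Z_6=0
gen 6: Z_6=0, draws=[], offspring=[], Z_7=0

0


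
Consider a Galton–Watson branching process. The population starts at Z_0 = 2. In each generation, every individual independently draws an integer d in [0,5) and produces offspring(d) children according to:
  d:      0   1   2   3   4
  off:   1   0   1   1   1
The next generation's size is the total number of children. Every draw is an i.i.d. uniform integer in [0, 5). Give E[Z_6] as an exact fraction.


8192/15625

Outcome values over d=0..4: [1, 0, 1, 1, 1]
Σy = 4, Σy² = 4, M = 5
μ = 4/5 = 4/5,  σ² = 4/5 − (4/5)² = 4/25
E[Z_0] = 2
E[Z_1] = 4/5·E[Z_0] = 8/5
E[Z_2] = 4/5·E[Z_1] = 32/25
E[Z_3] = 4/5·E[Z_2] = 128/125
E[Z_4] = 4/5·E[Z_3] = 512/625
E[Z_5] = 4/5·E[Z_4] = 2048/3125
E[Z_6] = 4/5·E[Z_5] = 8192/15625


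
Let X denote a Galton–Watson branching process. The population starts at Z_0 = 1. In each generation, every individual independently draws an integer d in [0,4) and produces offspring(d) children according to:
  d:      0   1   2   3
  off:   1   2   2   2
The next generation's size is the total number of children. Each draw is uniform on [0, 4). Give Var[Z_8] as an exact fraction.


Outcome values over d=0..3: [1, 2, 2, 2]
Σy = 7, Σy² = 13, M = 4
μ = 7/4 = 7/4,  σ² = 13/4 − (7/4)² = 3/16
V_0 = 0, E_0 = 1
V_1 = 3/16·E_0 + (7/4)²·V_0 = 3/16;  E_1 = 7/4
V_2 = 3/16·E_1 + (7/4)²·V_1 = 231/256;  E_2 = 49/16
V_3 = 3/16·E_2 + (7/4)²·V_2 = 13671/4096;  E_3 = 343/64
V_4 = 3/16·E_3 + (7/4)²·V_3 = 735735/65536;  E_4 = 2401/256
V_5 = 3/16·E_4 + (7/4)²·V_4 = 37894983/1048576;  E_5 = 16807/1024
V_6 = 3/16·E_5 + (7/4)²·V_5 = 1908485271/16777216;  E_6 = 117649/4096
V_7 = 3/16·E_6 + (7/4)²·V_6 = 94961449191/268435456;  E_7 = 823543/16384
V_8 = 3/16·E_7 + (7/4)²·V_7 = 4693589795895/4294967296;  E_8 = 5764801/65536

4693589795895/4294967296


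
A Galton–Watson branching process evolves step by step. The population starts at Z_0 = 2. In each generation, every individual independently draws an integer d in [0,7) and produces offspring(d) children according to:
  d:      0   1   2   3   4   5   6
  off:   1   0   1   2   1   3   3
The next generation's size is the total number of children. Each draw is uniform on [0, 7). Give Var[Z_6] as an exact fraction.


Outcome values over d=0..6: [1, 0, 1, 2, 1, 3, 3]
Σy = 11, Σy² = 25, M = 7
μ = 11/7 = 11/7,  σ² = 25/7 − (11/7)² = 54/49
V_0 = 0, E_0 = 2
V_1 = 54/49·E_0 + (11/7)²·V_0 = 108/49;  E_1 = 22/7
V_2 = 54/49·E_1 + (11/7)²·V_1 = 21384/2401;  E_2 = 242/49
V_3 = 54/49·E_2 + (11/7)²·V_2 = 3227796/117649;  E_3 = 2662/343
V_4 = 54/49·E_3 + (11/7)²·V_3 = 439868880/5764801;  E_4 = 29282/2401
V_5 = 54/49·E_4 + (11/7)²·V_4 = 57020662908/282475249;  E_5 = 322102/16807
V_6 = 54/49·E_5 + (11/7)²·V_5 = 7191832900824/13841287201;  E_6 = 3543122/117649

7191832900824/13841287201


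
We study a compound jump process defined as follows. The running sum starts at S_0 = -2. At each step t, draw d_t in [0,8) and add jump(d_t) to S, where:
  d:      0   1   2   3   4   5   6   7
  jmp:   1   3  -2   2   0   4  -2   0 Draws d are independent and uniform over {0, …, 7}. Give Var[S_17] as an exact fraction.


Outcome values over d=0..7: [1, 3, -2, 2, 0, 4, -2, 0]
Σy = 6, Σy² = 38, M = 8
μ = 6/8 = 3/4,  σ² = 38/8 − (3/4)² = 67/16
Independent increments: Var[S_17] = 17·σ² = 17·(67/16) = 1139/16

1139/16


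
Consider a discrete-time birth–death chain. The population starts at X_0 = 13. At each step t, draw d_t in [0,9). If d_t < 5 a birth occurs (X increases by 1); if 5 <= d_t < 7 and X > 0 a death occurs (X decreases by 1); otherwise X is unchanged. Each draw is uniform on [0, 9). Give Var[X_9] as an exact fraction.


X can drop by at most 1 per step and X_0 = 13 > T = 9, so X_t >= 13 − t >= 4 > 0 for every t <= 9: the floor at 0 (the 'and X > 0' condition) never binds. Hence X_9 = X_0 + Σ_{t<9} Y_t with i.i.d. increments Y_t = y(d_t) ∈ {+1, −1, 0}.
Outcome values over d=0..8: [1, 1, 1, 1, 1, -1, -1, 0, 0]
Σy = 3, Σy² = 7, M = 9
μ = 3/9 = 1/3,  σ² = 7/9 − (1/3)² = 2/3
Independent increments: Var[X_9] = 9·σ² = 9·(2/3) = 6

6


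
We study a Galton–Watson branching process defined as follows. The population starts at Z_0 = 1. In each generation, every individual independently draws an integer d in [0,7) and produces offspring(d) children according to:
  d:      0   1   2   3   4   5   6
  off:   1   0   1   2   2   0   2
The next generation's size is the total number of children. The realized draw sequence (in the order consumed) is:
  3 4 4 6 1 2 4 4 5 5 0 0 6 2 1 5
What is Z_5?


3

gen 0: Z_0=1, draws=[3], offspring=[2], Z_1=2
gen 1: Z_1=2, draws=[4, 4], offspring=[2, 2], Z_2=4
gen 2: Z_2=4, draws=[6, 1, 2, 4], offspring=[2, 0, 1, 2], Z_3=5
gen 3: Z_3=5, draws=[4, 5, 5, 0, 0], offspring=[2, 0, 0, 1, 1], Z_4=4
gen 4: Z_4=4, draws=[6, 2, 1, 5], offspring=[2, 1, 0, 0], Z_5=3


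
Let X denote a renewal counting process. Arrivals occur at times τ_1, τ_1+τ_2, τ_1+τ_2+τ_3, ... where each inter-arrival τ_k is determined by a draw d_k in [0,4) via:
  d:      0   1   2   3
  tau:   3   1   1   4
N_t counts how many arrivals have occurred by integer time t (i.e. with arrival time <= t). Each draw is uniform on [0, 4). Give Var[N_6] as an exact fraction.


4983/4096

Inter-arrival values over d=0..3: [3, 1, 1, 4]
Each d has probability 1/4, so the pmf of τ is: f(1) = 1/2, f(3) = 1/4, f(4) = 1/4
Let p_n(j) = P(N_n = j), with p_0 = [1]. Condition on τ_1: p_n(0) = P(τ > n), and for j >= 1, p_n(j) = Σ_{k<=n} f(k)·p_{n−k}(j−1)
p_1 = [1/2, 1/2]  (j = 0..1)
p_2 = [1/2, 1/4, 1/4]  (j = 0..2)
p_3 = [1/4, 1/2, 1/8, 1/8]  (j = 0..3)
p_4 = [0, 1/2, 3/8, 1/16, 1/16]  (j = 0..4)
p_5 = [0, 1/4, 7/16, 1/4, 1/32, 1/32]  (j = 0..5)
p_6 = [0, 3/16, 5/16, 5/16, 5/32, 1/64, 1/64]  (j = 0..6)
E[N_6] = Σ j·p_6(j) = 163/64;  E[N_6²] = Σ j²·p_6(j) = 493/64
Var[N_6] = 493/64 − (163/64)² = 4983/4096


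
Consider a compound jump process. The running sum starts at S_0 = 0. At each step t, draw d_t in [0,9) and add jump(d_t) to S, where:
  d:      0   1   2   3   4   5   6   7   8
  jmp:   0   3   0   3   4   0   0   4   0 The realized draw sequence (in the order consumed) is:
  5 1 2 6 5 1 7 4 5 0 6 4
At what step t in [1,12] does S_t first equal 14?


8

t=0: S=0, d=5, jump=0, S_1=0
t=1: S=0, d=1, jump=3, S_2=3
t=2: S=3, d=2, jump=0, S_3=3
t=3: S=3, d=6, jump=0, S_4=3
t=4: S=3, d=5, jump=0, S_5=3
t=5: S=3, d=1, jump=3, S_6=6
t=6: S=6, d=7, jump=4, S_7=10
t=7: S=10, d=4, jump=4, S_8=14
t=8: S=14, d=5, jump=0, S_9=14
t=9: S=14, d=0, jump=0, S_10=14
t=10: S=14, d=6, jump=0, S_11=14
t=11: S=14, d=4, jump=4, S_12=18


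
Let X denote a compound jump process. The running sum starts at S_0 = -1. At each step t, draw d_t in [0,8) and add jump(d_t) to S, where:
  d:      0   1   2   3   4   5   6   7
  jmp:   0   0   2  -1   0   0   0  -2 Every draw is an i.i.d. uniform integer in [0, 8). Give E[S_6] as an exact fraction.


Outcome values over d=0..7: [0, 0, 2, -1, 0, 0, 0, -2]
Σy = -1, Σy² = 9, M = 8
μ = -1/8 = -1/8,  σ² = 9/8 − (-1/8)² = 71/64
E[S_6] = -1 + 6·(-1/8) = -7/4

-7/4


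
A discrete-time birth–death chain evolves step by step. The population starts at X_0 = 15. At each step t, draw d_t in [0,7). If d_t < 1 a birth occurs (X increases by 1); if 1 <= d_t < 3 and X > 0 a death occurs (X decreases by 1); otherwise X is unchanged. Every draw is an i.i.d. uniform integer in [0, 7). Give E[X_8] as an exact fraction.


97/7

X can drop by at most 1 per step and X_0 = 15 > T = 8, so X_t >= 15 − t >= 7 > 0 for every t <= 8: the floor at 0 (the 'and X > 0' condition) never binds. Hence X_8 = X_0 + Σ_{t<8} Y_t with i.i.d. increments Y_t = y(d_t) ∈ {+1, −1, 0}.
Outcome values over d=0..6: [1, -1, -1, 0, 0, 0, 0]
Σy = -1, Σy² = 3, M = 7
μ = -1/7 = -1/7,  σ² = 3/7 − (-1/7)² = 20/49
E[X_8] = 15 + 8·(-1/7) = 97/7


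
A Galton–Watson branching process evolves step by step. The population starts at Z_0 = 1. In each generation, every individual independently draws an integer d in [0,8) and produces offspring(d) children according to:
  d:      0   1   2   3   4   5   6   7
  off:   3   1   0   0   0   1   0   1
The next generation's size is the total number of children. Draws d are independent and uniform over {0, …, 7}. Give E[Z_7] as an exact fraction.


Outcome values over d=0..7: [3, 1, 0, 0, 0, 1, 0, 1]
Σy = 6, Σy² = 12, M = 8
μ = 6/8 = 3/4,  σ² = 12/8 − (3/4)² = 15/16
E[Z_0] = 1
E[Z_1] = 3/4·E[Z_0] = 3/4
E[Z_2] = 3/4·E[Z_1] = 9/16
E[Z_3] = 3/4·E[Z_2] = 27/64
E[Z_4] = 3/4·E[Z_3] = 81/256
E[Z_5] = 3/4·E[Z_4] = 243/1024
E[Z_6] = 3/4·E[Z_5] = 729/4096
E[Z_7] = 3/4·E[Z_6] = 2187/16384

2187/16384


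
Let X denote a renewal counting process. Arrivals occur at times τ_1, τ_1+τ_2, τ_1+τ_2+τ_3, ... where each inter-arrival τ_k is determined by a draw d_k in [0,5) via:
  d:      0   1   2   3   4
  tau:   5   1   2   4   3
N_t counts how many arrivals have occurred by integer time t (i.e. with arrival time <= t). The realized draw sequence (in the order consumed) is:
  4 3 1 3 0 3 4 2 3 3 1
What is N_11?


3

draw d_1=4: τ_1=3, arrival time A_1=3
draw d_2=3: τ_2=4, arrival time A_2=7
draw d_3=1: τ_3=1, arrival time A_3=8
draw d_4=3: τ_4=4, arrival time A_4=12
draw d_5=0: τ_5=5, arrival time A_5=17
draw d_6=3: τ_6=4, arrival time A_6=21
draw d_7=4: τ_7=3, arrival time A_7=24
draw d_8=2: τ_8=2, arrival time A_8=26
draw d_9=3: τ_9=4, arrival time A_9=30
draw d_10=3: τ_10=4, arrival time A_10=34
draw d_11=1: τ_11=1, arrival time A_11=35
N_t over t=0..11: 0:0 1:0 2:0 3:1 4:1 5:1 6:1 7:2 8:3 9:3 10:3 11:3


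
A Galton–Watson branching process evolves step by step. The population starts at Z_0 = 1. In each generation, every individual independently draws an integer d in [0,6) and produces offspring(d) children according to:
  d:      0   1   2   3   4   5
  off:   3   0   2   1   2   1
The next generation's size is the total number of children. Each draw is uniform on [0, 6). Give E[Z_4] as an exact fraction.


Outcome values over d=0..5: [3, 0, 2, 1, 2, 1]
Σy = 9, Σy² = 19, M = 6
μ = 9/6 = 3/2,  σ² = 19/6 − (3/2)² = 11/12
E[Z_0] = 1
E[Z_1] = 3/2·E[Z_0] = 3/2
E[Z_2] = 3/2·E[Z_1] = 9/4
E[Z_3] = 3/2·E[Z_2] = 27/8
E[Z_4] = 3/2·E[Z_3] = 81/16

81/16


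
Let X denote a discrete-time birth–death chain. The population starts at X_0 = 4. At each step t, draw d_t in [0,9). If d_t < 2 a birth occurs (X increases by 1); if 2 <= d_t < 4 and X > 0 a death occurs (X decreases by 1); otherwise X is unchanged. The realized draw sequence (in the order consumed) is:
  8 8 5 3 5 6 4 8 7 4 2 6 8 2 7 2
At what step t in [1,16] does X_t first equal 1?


t=0: X=4, d=8 → hold, X_1=4
t=1: X=4, d=8 → hold, X_2=4
t=2: X=4, d=5 → hold, X_3=4
t=3: X=4, d=3 → death, X_4=3
t=4: X=3, d=5 → hold, X_5=3
t=5: X=3, d=6 → hold, X_6=3
t=6: X=3, d=4 → hold, X_7=3
t=7: X=3, d=8 → hold, X_8=3
t=8: X=3, d=7 → hold, X_9=3
t=9: X=3, d=4 → hold, X_10=3
t=10: X=3, d=2 → death, X_11=2
t=11: X=2, d=6 → hold, X_12=2
t=12: X=2, d=8 → hold, X_13=2
t=13: X=2, d=2 → death, X_14=1
t=14: X=1, d=7 → hold, X_15=1
t=15: X=1, d=2 → death, X_16=0

14


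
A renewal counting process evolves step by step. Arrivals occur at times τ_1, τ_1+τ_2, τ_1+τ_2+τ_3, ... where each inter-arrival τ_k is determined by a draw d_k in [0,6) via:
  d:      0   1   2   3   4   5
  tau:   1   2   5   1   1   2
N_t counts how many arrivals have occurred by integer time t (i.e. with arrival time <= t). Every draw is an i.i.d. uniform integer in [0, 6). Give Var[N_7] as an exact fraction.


Inter-arrival values over d=0..5: [1, 2, 5, 1, 1, 2]
Each d has probability 1/6, so the pmf of τ is: f(1) = 1/2, f(2) = 1/3, f(5) = 1/6
Let p_n(j) = P(N_n = j), with p_0 = [1]. Condition on τ_1: p_n(0) = P(τ > n), and for j >= 1, p_n(j) = Σ_{k<=n} f(k)·p_{n−k}(j−1)
p_1 = [1/2, 1/2]  (j = 0..1)
p_2 = [1/6, 7/12, 1/4]  (j = 0..2)
p_3 = [1/6, 1/4, 11/24, 1/8]  (j = 0..3)
p_4 = [1/6, 5/36, 23/72, 5/16, 1/16]  (j = 0..4)
p_5 = [0, 11/36, 11/72, 5/16, 19/96, 1/32]  (j = 0..5)
p_6 = [0, 5/36, 61/216, 79/432, 25/96, 23/192, 1/64]  (j = 0..6)
p_7 = [0, 1/36, 29/108, 101/432, 169/864, 113/576, 9/128, 1/128]  (j = 0..7)
E[N_7] = Σ j·p_7(j) = 4039/1152;  E[N_7²] = Σ j²·p_7(j) = 48917/3456
Var[N_7] = 48917/3456 − (4039/1152)² = 2470607/1327104

2470607/1327104


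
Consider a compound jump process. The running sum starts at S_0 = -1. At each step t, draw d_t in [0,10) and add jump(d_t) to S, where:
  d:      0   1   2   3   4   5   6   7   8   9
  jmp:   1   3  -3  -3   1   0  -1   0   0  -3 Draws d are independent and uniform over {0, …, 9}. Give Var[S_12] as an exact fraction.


Outcome values over d=0..9: [1, 3, -3, -3, 1, 0, -1, 0, 0, -3]
Σy = -5, Σy² = 39, M = 10
μ = -5/10 = -1/2,  σ² = 39/10 − (-1/2)² = 73/20
Independent increments: Var[S_12] = 12·σ² = 12·(73/20) = 219/5

219/5


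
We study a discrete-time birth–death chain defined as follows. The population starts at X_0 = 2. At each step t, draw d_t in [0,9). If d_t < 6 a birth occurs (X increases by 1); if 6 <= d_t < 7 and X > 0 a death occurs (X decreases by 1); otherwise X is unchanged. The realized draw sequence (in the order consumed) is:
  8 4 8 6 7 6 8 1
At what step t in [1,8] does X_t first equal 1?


t=0: X=2, d=8 → hold, X_1=2
t=1: X=2, d=4 → birth, X_2=3
t=2: X=3, d=8 → hold, X_3=3
t=3: X=3, d=6 → death, X_4=2
t=4: X=2, d=7 → hold, X_5=2
t=5: X=2, d=6 → death, X_6=1
t=6: X=1, d=8 → hold, X_7=1
t=7: X=1, d=1 → birth, X_8=2

6


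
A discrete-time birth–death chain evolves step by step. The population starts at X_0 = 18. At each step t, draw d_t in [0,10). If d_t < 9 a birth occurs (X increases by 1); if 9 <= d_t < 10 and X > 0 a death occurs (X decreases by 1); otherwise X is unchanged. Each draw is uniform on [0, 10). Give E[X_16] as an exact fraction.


154/5

X can drop by at most 1 per step and X_0 = 18 > T = 16, so X_t >= 18 − t >= 2 > 0 for every t <= 16: the floor at 0 (the 'and X > 0' condition) never binds. Hence X_16 = X_0 + Σ_{t<16} Y_t with i.i.d. increments Y_t = y(d_t) ∈ {+1, −1, 0}.
Outcome values over d=0..9: [1, 1, 1, 1, 1, 1, 1, 1, 1, -1]
Σy = 8, Σy² = 10, M = 10
μ = 8/10 = 4/5,  σ² = 10/10 − (4/5)² = 9/25
E[X_16] = 18 + 16·(4/5) = 154/5


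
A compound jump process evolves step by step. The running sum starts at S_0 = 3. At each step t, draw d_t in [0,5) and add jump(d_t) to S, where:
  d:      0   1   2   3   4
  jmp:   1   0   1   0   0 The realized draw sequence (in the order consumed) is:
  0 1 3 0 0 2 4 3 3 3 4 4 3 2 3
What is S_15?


t=0: S=3, d=0, jump=1, S_1=4
t=1: S=4, d=1, jump=0, S_2=4
t=2: S=4, d=3, jump=0, S_3=4
t=3: S=4, d=0, jump=1, S_4=5
t=4: S=5, d=0, jump=1, S_5=6
t=5: S=6, d=2, jump=1, S_6=7
t=6: S=7, d=4, jump=0, S_7=7
t=7: S=7, d=3, jump=0, S_8=7
t=8: S=7, d=3, jump=0, S_9=7
t=9: S=7, d=3, jump=0, S_10=7
t=10: S=7, d=4, jump=0, S_11=7
t=11: S=7, d=4, jump=0, S_12=7
t=12: S=7, d=3, jump=0, S_13=7
t=13: S=7, d=2, jump=1, S_14=8
t=14: S=8, d=3, jump=0, S_15=8

8


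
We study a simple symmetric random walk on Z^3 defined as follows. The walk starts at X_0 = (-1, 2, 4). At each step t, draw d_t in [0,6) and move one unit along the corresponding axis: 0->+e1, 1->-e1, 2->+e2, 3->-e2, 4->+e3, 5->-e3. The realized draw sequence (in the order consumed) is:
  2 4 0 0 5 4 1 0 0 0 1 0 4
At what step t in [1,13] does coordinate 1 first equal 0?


t=0: X=(-1, 2, 4), d=2 → +e2, X_1=(-1, 3, 4)
t=1: X=(-1, 3, 4), d=4 → +e3, X_2=(-1, 3, 5)
t=2: X=(-1, 3, 5), d=0 → +e1, X_3=(0, 3, 5)
t=3: X=(0, 3, 5), d=0 → +e1, X_4=(1, 3, 5)
t=4: X=(1, 3, 5), d=5 → -e3, X_5=(1, 3, 4)
t=5: X=(1, 3, 4), d=4 → +e3, X_6=(1, 3, 5)
t=6: X=(1, 3, 5), d=1 → -e1, X_7=(0, 3, 5)
t=7: X=(0, 3, 5), d=0 → +e1, X_8=(1, 3, 5)
t=8: X=(1, 3, 5), d=0 → +e1, X_9=(2, 3, 5)
t=9: X=(2, 3, 5), d=0 → +e1, X_10=(3, 3, 5)
t=10: X=(3, 3, 5), d=1 → -e1, X_11=(2, 3, 5)
t=11: X=(2, 3, 5), d=0 → +e1, X_12=(3, 3, 5)
t=12: X=(3, 3, 5), d=4 → +e3, X_13=(3, 3, 6)

3


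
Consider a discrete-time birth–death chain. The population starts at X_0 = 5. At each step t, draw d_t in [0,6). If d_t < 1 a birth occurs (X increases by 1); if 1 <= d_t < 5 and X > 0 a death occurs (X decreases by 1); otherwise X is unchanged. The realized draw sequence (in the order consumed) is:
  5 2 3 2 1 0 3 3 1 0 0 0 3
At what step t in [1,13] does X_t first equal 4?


2

t=0: X=5, d=5 → hold, X_1=5
t=1: X=5, d=2 → death, X_2=4
t=2: X=4, d=3 → death, X_3=3
t=3: X=3, d=2 → death, X_4=2
t=4: X=2, d=1 → death, X_5=1
t=5: X=1, d=0 → birth, X_6=2
t=6: X=2, d=3 → death, X_7=1
t=7: X=1, d=3 → death, X_8=0
t=8: X=0, d=1 → hold, X_9=0
t=9: X=0, d=0 → birth, X_10=1
t=10: X=1, d=0 → birth, X_11=2
t=11: X=2, d=0 → birth, X_12=3
t=12: X=3, d=3 → death, X_13=2


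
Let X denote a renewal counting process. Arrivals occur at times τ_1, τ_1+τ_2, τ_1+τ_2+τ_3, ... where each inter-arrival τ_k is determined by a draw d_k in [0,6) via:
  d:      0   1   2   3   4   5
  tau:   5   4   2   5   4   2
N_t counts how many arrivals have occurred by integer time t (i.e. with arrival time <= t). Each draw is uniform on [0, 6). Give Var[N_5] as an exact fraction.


Inter-arrival values over d=0..5: [5, 4, 2, 5, 4, 2]
Each d has probability 1/6, so the pmf of τ is: f(2) = 1/3, f(4) = 1/3, f(5) = 1/3
Let p_n(j) = P(N_n = j), with p_0 = [1]. Condition on τ_1: p_n(0) = P(τ > n), and for j >= 1, p_n(j) = Σ_{k<=n} f(k)·p_{n−k}(j−1)
p_1 = [1]  (j = 0)
p_2 = [2/3, 1/3]  (j = 0..1)
p_3 = [2/3, 1/3]  (j = 0..1)
p_4 = [1/3, 5/9, 1/9]  (j = 0..2)
p_5 = [0, 8/9, 1/9]  (j = 0..2)
E[N_5] = Σ j·p_5(j) = 10/9;  E[N_5²] = Σ j²·p_5(j) = 4/3
Var[N_5] = 4/3 − (10/9)² = 8/81

8/81


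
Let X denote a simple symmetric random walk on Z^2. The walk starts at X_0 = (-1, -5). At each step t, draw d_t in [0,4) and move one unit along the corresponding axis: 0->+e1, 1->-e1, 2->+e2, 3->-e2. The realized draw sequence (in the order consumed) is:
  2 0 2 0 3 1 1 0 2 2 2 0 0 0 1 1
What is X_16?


t=0: X=(-1, -5), d=2 → +e2, X_1=(-1, -4)
t=1: X=(-1, -4), d=0 → +e1, X_2=(0, -4)
t=2: X=(0, -4), d=2 → +e2, X_3=(0, -3)
t=3: X=(0, -3), d=0 → +e1, X_4=(1, -3)
t=4: X=(1, -3), d=3 → -e2, X_5=(1, -4)
t=5: X=(1, -4), d=1 → -e1, X_6=(0, -4)
t=6: X=(0, -4), d=1 → -e1, X_7=(-1, -4)
t=7: X=(-1, -4), d=0 → +e1, X_8=(0, -4)
t=8: X=(0, -4), d=2 → +e2, X_9=(0, -3)
t=9: X=(0, -3), d=2 → +e2, X_10=(0, -2)
t=10: X=(0, -2), d=2 → +e2, X_11=(0, -1)
t=11: X=(0, -1), d=0 → +e1, X_12=(1, -1)
t=12: X=(1, -1), d=0 → +e1, X_13=(2, -1)
t=13: X=(2, -1), d=0 → +e1, X_14=(3, -1)
t=14: X=(3, -1), d=1 → -e1, X_15=(2, -1)
t=15: X=(2, -1), d=1 → -e1, X_16=(1, -1)

(1, -1)


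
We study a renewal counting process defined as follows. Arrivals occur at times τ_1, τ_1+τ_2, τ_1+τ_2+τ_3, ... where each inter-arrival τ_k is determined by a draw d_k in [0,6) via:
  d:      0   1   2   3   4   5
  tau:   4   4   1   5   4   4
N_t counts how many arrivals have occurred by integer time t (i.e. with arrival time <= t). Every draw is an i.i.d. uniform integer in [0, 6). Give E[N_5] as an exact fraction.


9763/7776

Inter-arrival values over d=0..5: [4, 4, 1, 5, 4, 4]
Each d has probability 1/6, so the pmf of τ is: f(1) = 1/6, f(4) = 2/3, f(5) = 1/6
Renewal equation for m(n) = E[N_n]: condition on τ_1 = k (if k <= n, one arrival plus a fresh copy on the remaining n−k steps): m(n) = F(n) + Σ_{k<=n} f(k)·m(n−k), where F(n) = P(τ <= n) and m(0) = 0
m(1) = F(1) = 1/6
m(2) = F(2) + f(1)·m(1) = 1/6 + 1/6·1/6 = 7/36
m(3) = F(3) + f(1)·m(2) = 1/6 + 1/6·7/36 = 43/216
m(4) = F(4) + f(1)·m(3) = 5/6 + 1/6·43/216 = 1123/1296
m(5) = F(5) + f(1)·m(4) + f(4)·m(1) = 1 + 1/6·1123/1296 + 2/3·1/6 = 9763/7776
E[N_5] = m(5) = 9763/7776


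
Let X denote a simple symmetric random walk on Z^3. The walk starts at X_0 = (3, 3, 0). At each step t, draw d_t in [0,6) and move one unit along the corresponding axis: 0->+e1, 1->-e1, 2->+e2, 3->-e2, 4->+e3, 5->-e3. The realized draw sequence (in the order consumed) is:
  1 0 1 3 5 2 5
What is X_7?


t=0: X=(3, 3, 0), d=1 → -e1, X_1=(2, 3, 0)
t=1: X=(2, 3, 0), d=0 → +e1, X_2=(3, 3, 0)
t=2: X=(3, 3, 0), d=1 → -e1, X_3=(2, 3, 0)
t=3: X=(2, 3, 0), d=3 → -e2, X_4=(2, 2, 0)
t=4: X=(2, 2, 0), d=5 → -e3, X_5=(2, 2, -1)
t=5: X=(2, 2, -1), d=2 → +e2, X_6=(2, 3, -1)
t=6: X=(2, 3, -1), d=5 → -e3, X_7=(2, 3, -2)

(2, 3, -2)


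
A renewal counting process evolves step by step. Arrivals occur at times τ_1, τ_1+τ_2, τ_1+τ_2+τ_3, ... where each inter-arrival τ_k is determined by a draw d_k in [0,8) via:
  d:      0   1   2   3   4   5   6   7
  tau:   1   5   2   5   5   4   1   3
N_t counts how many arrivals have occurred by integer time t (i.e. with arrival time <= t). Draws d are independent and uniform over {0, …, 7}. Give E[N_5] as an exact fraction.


1417/1024

Inter-arrival values over d=0..7: [1, 5, 2, 5, 5, 4, 1, 3]
Each d has probability 1/8, so the pmf of τ is: f(1) = 1/4, f(2) = 1/8, f(3) = 1/8, f(4) = 1/8, f(5) = 3/8
Renewal equation for m(n) = E[N_n]: condition on τ_1 = k (if k <= n, one arrival plus a fresh copy on the remaining n−k steps): m(n) = F(n) + Σ_{k<=n} f(k)·m(n−k), where F(n) = P(τ <= n) and m(0) = 0
m(1) = F(1) = 1/4
m(2) = F(2) + f(1)·m(1) = 3/8 + 1/4·1/4 = 7/16
m(3) = F(3) + f(1)·m(2) + f(2)·m(1) = 1/2 + 1/4·7/16 + 1/8·1/4 = 41/64
m(4) = F(4) + f(1)·m(3) + f(2)·m(2) + f(3)·m(1) = 5/8 + 1/4·41/64 + 1/8·7/16 + 1/8·1/4 = 223/256
m(5) = F(5) + f(1)·m(4) + f(2)·m(3) + f(3)·m(2) + f(4)·m(1) = 1 + 1/4·223/256 + 1/8·41/64 + 1/8·7/16 + 1/8·1/4 = 1417/1024
E[N_5] = m(5) = 1417/1024


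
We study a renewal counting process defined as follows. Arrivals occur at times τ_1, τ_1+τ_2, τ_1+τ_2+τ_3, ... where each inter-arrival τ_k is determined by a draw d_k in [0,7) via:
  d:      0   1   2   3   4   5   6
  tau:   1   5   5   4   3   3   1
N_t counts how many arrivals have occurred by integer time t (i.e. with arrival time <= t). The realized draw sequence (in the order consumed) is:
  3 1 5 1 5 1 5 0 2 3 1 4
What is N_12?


draw d_1=3: τ_1=4, arrival time A_1=4
draw d_2=1: τ_2=5, arrival time A_2=9
draw d_3=5: τ_3=3, arrival time A_3=12
draw d_4=1: τ_4=5, arrival time A_4=17
draw d_5=5: τ_5=3, arrival time A_5=20
draw d_6=1: τ_6=5, arrival time A_6=25
draw d_7=5: τ_7=3, arrival time A_7=28
draw d_8=0: τ_8=1, arrival time A_8=29
draw d_9=2: τ_9=5, arrival time A_9=34
draw d_10=3: τ_10=4, arrival time A_10=38
draw d_11=1: τ_11=5, arrival time A_11=43
draw d_12=4: τ_12=3, arrival time A_12=46
N_t over t=0..12: 0:0 1:0 2:0 3:0 4:1 5:1 6:1 7:1 8:1 9:2 10:2 11:2 12:3

3


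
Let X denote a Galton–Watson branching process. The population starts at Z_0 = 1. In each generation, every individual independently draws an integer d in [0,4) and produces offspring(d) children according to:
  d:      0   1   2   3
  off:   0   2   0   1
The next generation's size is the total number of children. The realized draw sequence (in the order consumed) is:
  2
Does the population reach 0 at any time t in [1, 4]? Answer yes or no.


gen 0: Z_0=1, draws=[2], offspring=[0], Z_1=0
gen 1: Z_1=0, draws=[], offspring=[], Z_2=0
gen 2: Z_2=0, draws=[], offspring=[], Z_3=0
gen 3: Z_3=0, draws=[], offspring=[], Z_4=0

yes


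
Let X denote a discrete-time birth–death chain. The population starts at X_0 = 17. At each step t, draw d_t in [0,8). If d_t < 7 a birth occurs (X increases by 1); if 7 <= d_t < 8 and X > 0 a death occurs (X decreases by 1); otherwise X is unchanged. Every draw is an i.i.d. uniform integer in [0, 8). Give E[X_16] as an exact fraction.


X can drop by at most 1 per step and X_0 = 17 > T = 16, so X_t >= 17 − t >= 1 > 0 for every t <= 16: the floor at 0 (the 'and X > 0' condition) never binds. Hence X_16 = X_0 + Σ_{t<16} Y_t with i.i.d. increments Y_t = y(d_t) ∈ {+1, −1, 0}.
Outcome values over d=0..7: [1, 1, 1, 1, 1, 1, 1, -1]
Σy = 6, Σy² = 8, M = 8
μ = 6/8 = 3/4,  σ² = 8/8 − (3/4)² = 7/16
E[X_16] = 17 + 16·(3/4) = 29

29
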